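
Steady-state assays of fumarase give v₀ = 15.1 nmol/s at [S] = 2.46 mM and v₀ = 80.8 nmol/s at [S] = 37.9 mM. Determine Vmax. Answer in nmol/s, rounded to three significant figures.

116 nmol/s

From v = Vmax[S]/(Km+[S]), each point gives Vmax = v(Km+[S])/[S].
Equating: 15.1(Km+2.46)/2.46 = 80.8(Km+37.9)/37.9.
6.138·Km + 15.1 = 2.132·Km + 80.8, so (6.138 − 2.132)·Km = 80.8 − 15.1.
Km = 65.70/4.006 = 16.4 mM; then Vmax = 15.1(16.4+2.46)/2.46 = 116 nmol/s.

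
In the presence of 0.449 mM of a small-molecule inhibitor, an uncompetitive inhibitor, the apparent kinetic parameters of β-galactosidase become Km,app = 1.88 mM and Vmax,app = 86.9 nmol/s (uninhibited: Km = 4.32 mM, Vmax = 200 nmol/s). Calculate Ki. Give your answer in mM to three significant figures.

Uncompetitive: Vmax,app = Vmax/α (and Km,app = Km/α) with α = 1 + [I]/Ki.
α = Vmax/Vmax,app = 200/86.9 = 2.301.
Ki = [I]/(α − 1) = 0.449/1.301 = 0.345 mM.

0.345 mM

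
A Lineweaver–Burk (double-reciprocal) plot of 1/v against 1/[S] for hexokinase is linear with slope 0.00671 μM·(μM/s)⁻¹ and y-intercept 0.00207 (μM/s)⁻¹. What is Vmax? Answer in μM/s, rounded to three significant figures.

The y-intercept of a Lineweaver–Burk plot equals 1/Vmax, so Vmax = 1/0.00207 = 483 μM/s.

483 μM/s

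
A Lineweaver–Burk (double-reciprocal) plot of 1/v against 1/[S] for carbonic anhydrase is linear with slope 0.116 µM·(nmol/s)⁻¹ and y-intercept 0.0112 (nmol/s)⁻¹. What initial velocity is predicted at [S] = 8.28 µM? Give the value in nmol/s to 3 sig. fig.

39.7 nmol/s

The y-intercept is 1/Vmax, so Vmax = 1/0.0112 = 89.3 nmol/s.
The slope is Km/Vmax, so Km = 0.116 × 89.3 = 10.4 µM.
Then v = 89.3 × 8.28/(10.4 + 8.28) = 39.7 nmol/s.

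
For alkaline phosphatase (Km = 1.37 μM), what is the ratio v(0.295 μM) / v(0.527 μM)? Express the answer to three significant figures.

0.638

The fractional saturations are [S]/(Km+[S]) = 0.527/1.897 = 0.2778 and 0.295/1.665 = 0.1772.
v₂/v₁ is just their ratio: 0.1772/0.2778 = 0.638.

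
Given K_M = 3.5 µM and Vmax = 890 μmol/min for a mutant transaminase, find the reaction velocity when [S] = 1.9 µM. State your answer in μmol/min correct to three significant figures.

v = Vmax·[S]/(Km + [S]) = 890 × 1.9 / (3.5 + 1.9)
  = 1691 / 5.400 = 313 μmol/min.

313 μmol/min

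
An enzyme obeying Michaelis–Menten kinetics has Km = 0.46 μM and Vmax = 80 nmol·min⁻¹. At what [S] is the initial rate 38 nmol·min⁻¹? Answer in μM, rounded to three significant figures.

0.416 μM

The required fractional saturation is v/Vmax = 38/80 = 0.4750.
Then [S]/(Km+[S]) = 0.4750 ⇒ [S] = 0.46 × 0.4750/(1 − 0.4750) = 0.416 μM.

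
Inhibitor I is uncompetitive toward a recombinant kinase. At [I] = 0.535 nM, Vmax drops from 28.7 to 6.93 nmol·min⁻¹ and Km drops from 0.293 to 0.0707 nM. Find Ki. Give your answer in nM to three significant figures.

0.170 nM

Uncompetitive: Vmax,app = Vmax/α (and Km,app = Km/α) with α = 1 + [I]/Ki.
α = Vmax/Vmax,app = 28.7/6.93 = 4.141.
Ki = [I]/(α − 1) = 0.535/3.141 = 0.170 nM.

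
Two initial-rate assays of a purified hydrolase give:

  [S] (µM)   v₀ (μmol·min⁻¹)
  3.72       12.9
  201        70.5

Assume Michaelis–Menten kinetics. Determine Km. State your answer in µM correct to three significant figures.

18.5 µM

From v = Vmax[S]/(Km+[S]), each point gives Vmax = v(Km+[S])/[S].
Equating: 12.9(Km+3.72)/3.72 = 70.5(Km+201)/201.
3.468·Km + 12.9 = 0.3507·Km + 70.5, so (3.468 − 0.3507)·Km = 70.5 − 12.9.
Km = 57.60/3.117 = 18.5 µM; then Vmax = 12.9(18.5+3.72)/3.72 = 77.0 μmol·min⁻¹.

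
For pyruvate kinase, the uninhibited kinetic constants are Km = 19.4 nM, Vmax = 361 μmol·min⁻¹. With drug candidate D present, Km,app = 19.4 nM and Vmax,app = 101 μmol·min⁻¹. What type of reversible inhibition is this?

Vmax decreases (361 → 101 μmol·min⁻¹) while Km is unchanged — pure noncompetitive inhibition.

noncompetitive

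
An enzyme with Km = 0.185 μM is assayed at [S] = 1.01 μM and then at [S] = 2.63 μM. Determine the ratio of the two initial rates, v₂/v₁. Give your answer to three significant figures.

1.11

The fractional saturations are [S]/(Km+[S]) = 1.01/1.195 = 0.8452 and 2.63/2.815 = 0.9343.
v₂/v₁ is just their ratio: 0.9343/0.8452 = 1.11.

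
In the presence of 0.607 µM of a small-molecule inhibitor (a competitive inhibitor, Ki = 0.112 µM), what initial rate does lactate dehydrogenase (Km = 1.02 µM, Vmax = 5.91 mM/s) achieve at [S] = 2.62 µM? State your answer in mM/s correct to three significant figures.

1.69 mM/s

With α = 1 + [I]/Ki = 1 + 0.607/0.112 = 6.420, the competitive rate law is v = Vmax[S] / (αKm + [S]).
v = 5.91×2.62 / (6.420×1.02 + 2.62) = 15.48/9.168 = 1.69 mM/s.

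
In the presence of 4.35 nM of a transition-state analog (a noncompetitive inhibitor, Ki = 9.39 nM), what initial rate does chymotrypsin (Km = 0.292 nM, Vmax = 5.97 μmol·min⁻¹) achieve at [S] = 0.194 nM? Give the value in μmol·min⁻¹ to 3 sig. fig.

1.63 μmol·min⁻¹

With α = 1 + [I]/Ki = 1 + 4.35/9.39 = 1.463, the noncompetitive rate law is v = (Vmax/α)·[S] / (Km + [S]).
v = (5.97/1.463)×0.194 / (0.292 + 0.194) = 0.7915/0.4860 = 1.63 μmol·min⁻¹.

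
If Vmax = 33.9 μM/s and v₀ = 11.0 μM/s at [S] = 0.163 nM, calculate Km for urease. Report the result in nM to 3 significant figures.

0.339 nM

v/Vmax = 11.0/33.9 = 0.3245 = [S]/(Km+[S]).
So Km + [S] = [S]/0.3245 = 0.5023 nM, giving Km = 0.5023 − 0.163 = 0.339 nM.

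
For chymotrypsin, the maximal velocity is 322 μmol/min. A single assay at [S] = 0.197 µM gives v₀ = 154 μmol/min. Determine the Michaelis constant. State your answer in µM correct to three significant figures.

0.215 µM

v/Vmax = 154/322 = 0.4783 = [S]/(Km+[S]).
So Km + [S] = [S]/0.4783 = 0.4119 µM, giving Km = 0.4119 − 0.197 = 0.215 µM.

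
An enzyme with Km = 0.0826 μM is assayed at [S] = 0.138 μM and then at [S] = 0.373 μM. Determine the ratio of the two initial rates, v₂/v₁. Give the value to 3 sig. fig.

The fractional saturations are [S]/(Km+[S]) = 0.138/0.2206 = 0.6256 and 0.373/0.4556 = 0.8187.
v₂/v₁ is just their ratio: 0.8187/0.6256 = 1.31.

1.31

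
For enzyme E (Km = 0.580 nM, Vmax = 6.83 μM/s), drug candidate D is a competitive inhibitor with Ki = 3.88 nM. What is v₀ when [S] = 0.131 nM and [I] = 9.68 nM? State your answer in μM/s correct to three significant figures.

0.415 μM/s

With α = 1 + [I]/Ki = 1 + 9.68/3.88 = 3.495, the competitive rate law is v = Vmax[S] / (αKm + [S]).
v = 6.83×0.131 / (3.495×0.580 + 0.131) = 0.8947/2.158 = 0.415 μM/s.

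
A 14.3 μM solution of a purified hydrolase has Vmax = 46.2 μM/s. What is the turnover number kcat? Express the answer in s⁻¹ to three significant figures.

3.23 s⁻¹

kcat = Vmax/[E]total = 46.2 μM/s / 14.3 μM = 3.23 s⁻¹.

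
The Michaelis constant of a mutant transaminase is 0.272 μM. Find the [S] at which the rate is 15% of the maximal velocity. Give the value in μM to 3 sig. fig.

v/Vmax = [S]/(Km+[S]) = 0.15, so [S] = Km·0.15/(1 − 0.15) = 0.272 × 0.1765.
[S] = 0.0480 μM.

0.0480 μM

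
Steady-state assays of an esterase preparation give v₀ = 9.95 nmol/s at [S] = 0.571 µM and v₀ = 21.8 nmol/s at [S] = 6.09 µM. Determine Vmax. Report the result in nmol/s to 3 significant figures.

From v = Vmax[S]/(Km+[S]), each point gives Vmax = v(Km+[S])/[S].
Equating: 9.95(Km+0.571)/0.571 = 21.8(Km+6.09)/6.09.
17.43·Km + 9.95 = 3.580·Km + 21.8, so (17.43 − 3.580)·Km = 21.8 − 9.95.
Km = 11.85/13.85 = 0.856 µM; then Vmax = 9.95(0.856+0.571)/0.571 = 24.9 nmol/s.

24.9 nmol/s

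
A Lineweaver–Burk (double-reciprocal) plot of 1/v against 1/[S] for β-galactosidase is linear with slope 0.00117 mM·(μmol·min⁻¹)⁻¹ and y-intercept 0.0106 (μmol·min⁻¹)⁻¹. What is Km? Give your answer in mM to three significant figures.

0.110 mM

y-intercept = 1/Vmax ⇒ Vmax = 94.3 μmol·min⁻¹; slope = Km/Vmax ⇒ Km = slope × Vmax.
Km = 0.00117 × 94.3 = 0.110 mM.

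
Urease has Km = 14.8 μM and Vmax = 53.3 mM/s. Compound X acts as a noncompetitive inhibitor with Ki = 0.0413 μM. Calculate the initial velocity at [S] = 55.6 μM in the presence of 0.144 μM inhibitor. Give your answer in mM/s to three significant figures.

9.38 mM/s

With α = 1 + [I]/Ki = 1 + 0.144/0.0413 = 4.487, the noncompetitive rate law is v = (Vmax/α)·[S] / (Km + [S]).
v = (53.3/4.487)×55.6 / (14.8 + 55.6) = 660.5/70.40 = 9.38 mM/s.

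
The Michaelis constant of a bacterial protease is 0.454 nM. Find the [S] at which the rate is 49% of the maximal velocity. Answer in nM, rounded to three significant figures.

v/Vmax = [S]/(Km+[S]) = 0.49, so [S] = Km·0.49/(1 − 0.49) = 0.454 × 0.9608.
[S] = 0.436 nM.

0.436 nM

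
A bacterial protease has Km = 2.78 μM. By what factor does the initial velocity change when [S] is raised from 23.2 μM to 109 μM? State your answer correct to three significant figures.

Since Vmax cancels, v₂/v₁ = [S]₂(Km+[S]₁) / [S]₁(Km+[S]₂).
= 109×(2.78+23.2) / (23.2×(2.78+109)) = 2832/2593 = 1.09.

1.09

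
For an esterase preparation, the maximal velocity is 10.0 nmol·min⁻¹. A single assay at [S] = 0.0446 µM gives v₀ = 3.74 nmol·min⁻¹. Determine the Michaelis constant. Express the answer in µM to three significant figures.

0.0747 µM

From v = Vmax[S]/(Km+[S]), Km = [S](Vmax − v)/v.
Km = 0.0446 × (10.0 − 3.74) / 3.74 = 0.2792/3.74 = 0.0747 µM.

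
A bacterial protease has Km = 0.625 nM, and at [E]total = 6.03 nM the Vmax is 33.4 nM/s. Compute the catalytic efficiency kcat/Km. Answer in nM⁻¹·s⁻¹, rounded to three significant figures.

kcat = Vmax/[E]total = 33.4/6.03 = 5.54 s⁻¹.
kcat/Km = 5.54/0.625 = 8.86 nM⁻¹·s⁻¹.

8.86 nM⁻¹·s⁻¹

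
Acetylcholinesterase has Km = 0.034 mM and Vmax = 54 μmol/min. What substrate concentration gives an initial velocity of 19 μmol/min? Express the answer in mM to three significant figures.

0.0185 mM

Rearranging v = Vmax[S]/(Km+[S]) gives [S] = Km·v/(Vmax − v).
[S] = 0.034 × 19 / (54 − 19) = 0.6460/35.00 = 0.0185 mM.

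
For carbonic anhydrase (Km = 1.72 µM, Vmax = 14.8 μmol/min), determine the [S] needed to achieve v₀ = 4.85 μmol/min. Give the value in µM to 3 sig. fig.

0.838 µM

Rearranging v = Vmax[S]/(Km+[S]) gives [S] = Km·v/(Vmax − v).
[S] = 1.72 × 4.85 / (14.8 − 4.85) = 8.342/9.950 = 0.838 µM.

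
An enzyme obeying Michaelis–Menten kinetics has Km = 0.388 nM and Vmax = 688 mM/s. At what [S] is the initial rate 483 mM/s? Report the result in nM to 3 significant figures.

Rearranging v = Vmax[S]/(Km+[S]) gives [S] = Km·v/(Vmax − v).
[S] = 0.388 × 483 / (688 − 483) = 187.4/205.0 = 0.914 nM.

0.914 nM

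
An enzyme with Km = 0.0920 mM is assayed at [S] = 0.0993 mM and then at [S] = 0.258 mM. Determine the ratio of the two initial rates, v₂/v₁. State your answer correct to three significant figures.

1.42

The fractional saturations are [S]/(Km+[S]) = 0.0993/0.1913 = 0.5191 and 0.258/0.3500 = 0.7371.
v₂/v₁ is just their ratio: 0.7371/0.5191 = 1.42.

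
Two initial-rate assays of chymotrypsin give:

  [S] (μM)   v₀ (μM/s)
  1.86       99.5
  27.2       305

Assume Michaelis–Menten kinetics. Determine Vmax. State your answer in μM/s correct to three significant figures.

In reciprocal form, 1/v = (Km/Vmax)·(1/[S]) + 1/Vmax. The two points give (1/[S], 1/v) = (0.5376, 0.01005) and (0.03676, 0.003279).
Slope = (0.01005 − 0.003279)/(0.5376 − 0.03676) = 0.01352; intercept = 0.01005 − 0.01352×0.5376 = 0.002782.
Vmax = 1/intercept = 359 μM/s; Km = slope × Vmax = 0.01352 × 359 = 4.86 μM.

359 μM/s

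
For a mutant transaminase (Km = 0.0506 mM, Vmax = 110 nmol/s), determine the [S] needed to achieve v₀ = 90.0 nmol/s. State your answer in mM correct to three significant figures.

Rearranging v = Vmax[S]/(Km+[S]) gives [S] = Km·v/(Vmax − v).
[S] = 0.0506 × 90.0 / (110 − 90.0) = 4.554/20.00 = 0.228 mM.

0.228 mM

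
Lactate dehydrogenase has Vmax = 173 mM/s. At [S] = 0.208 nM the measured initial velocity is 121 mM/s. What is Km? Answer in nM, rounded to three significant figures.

From v = Vmax[S]/(Km+[S]), Km = [S](Vmax − v)/v.
Km = 0.208 × (173 − 121) / 121 = 10.82/121 = 0.0894 nM.

0.0894 nM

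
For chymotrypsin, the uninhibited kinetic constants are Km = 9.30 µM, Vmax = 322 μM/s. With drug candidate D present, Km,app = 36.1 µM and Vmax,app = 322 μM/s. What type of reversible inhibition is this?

competitive

Km increases (9.30 → 36.1 µM) while Vmax is unchanged — the hallmark of competitive inhibition.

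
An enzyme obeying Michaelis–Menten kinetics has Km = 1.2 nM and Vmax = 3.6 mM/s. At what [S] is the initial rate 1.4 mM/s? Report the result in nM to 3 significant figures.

Rearranging v = Vmax[S]/(Km+[S]) gives [S] = Km·v/(Vmax − v).
[S] = 1.2 × 1.4 / (3.6 − 1.4) = 1.680/2.200 = 0.764 nM.

0.764 nM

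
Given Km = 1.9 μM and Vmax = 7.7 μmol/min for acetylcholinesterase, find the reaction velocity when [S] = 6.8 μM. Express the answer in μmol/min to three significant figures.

[S]/(Km+[S]) = 6.8/8.700 = 0.7816, the fractional saturation.
v = 0.7816 × Vmax = 0.7816 × 7.7 = 6.02 μmol/min.

6.02 μmol/min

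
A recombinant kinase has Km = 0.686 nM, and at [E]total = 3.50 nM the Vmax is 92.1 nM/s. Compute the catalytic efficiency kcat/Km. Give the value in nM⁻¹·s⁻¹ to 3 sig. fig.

38.4 nM⁻¹·s⁻¹

kcat = Vmax/[E]total = 92.1/3.50 = 26.3 s⁻¹.
kcat/Km = 26.3/0.686 = 38.4 nM⁻¹·s⁻¹.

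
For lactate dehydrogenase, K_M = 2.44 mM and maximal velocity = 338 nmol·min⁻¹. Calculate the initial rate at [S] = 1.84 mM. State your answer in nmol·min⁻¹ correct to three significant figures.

v = Vmax·[S]/(Km + [S]) = 338 × 1.84 / (2.44 + 1.84)
  = 621.9 / 4.280 = 145 nmol·min⁻¹.

145 nmol·min⁻¹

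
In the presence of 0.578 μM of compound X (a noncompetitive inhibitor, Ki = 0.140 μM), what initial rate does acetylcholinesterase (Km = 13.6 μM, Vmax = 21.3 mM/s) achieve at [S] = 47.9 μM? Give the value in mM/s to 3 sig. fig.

3.23 mM/s

With α = 1 + [I]/Ki = 1 + 0.578/0.140 = 5.129, the noncompetitive rate law is v = (Vmax/α)·[S] / (Km + [S]).
v = (21.3/5.129)×47.9 / (13.6 + 47.9) = 198.9/61.50 = 3.23 mM/s.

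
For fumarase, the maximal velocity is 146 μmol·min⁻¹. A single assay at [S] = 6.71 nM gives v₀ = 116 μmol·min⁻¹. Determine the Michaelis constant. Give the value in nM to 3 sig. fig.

1.74 nM

v/Vmax = 116/146 = 0.7945 = [S]/(Km+[S]).
So Km + [S] = [S]/0.7945 = 8.445 nM, giving Km = 8.445 − 6.71 = 1.74 nM.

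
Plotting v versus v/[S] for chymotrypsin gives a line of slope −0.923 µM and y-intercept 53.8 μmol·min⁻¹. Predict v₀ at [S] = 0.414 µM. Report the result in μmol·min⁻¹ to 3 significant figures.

In the Eadie–Hofstee form v = Vmax − Km·(v/[S]), the slope is −Km and the intercept is Vmax, so Km = 0.923 µM and Vmax = 53.8 μmol·min⁻¹.
v = 53.8 × 0.414/(0.923 + 0.414) = 16.7 μmol·min⁻¹.

16.7 μmol·min⁻¹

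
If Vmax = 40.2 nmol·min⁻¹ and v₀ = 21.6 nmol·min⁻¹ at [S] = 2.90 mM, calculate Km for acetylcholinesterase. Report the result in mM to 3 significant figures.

2.50 mM

From v = Vmax[S]/(Km+[S]), Km = [S](Vmax − v)/v.
Km = 2.90 × (40.2 − 21.6) / 21.6 = 53.94/21.6 = 2.50 mM.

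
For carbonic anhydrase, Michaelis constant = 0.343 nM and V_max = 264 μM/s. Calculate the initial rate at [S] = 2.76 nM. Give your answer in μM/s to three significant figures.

[S]/(Km+[S]) = 2.76/3.103 = 0.8895, the fractional saturation.
v = 0.8895 × Vmax = 0.8895 × 264 = 235 μM/s.

235 μM/s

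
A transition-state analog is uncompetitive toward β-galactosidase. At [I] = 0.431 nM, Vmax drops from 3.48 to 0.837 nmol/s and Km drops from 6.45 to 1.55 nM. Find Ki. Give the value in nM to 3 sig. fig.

Uncompetitive: Vmax,app = Vmax/α (and Km,app = Km/α) with α = 1 + [I]/Ki.
α = Vmax/Vmax,app = 3.48/0.837 = 4.158.
Since α = 1 + [I]/Ki, [I]/Ki = 4.158 − 1 = 3.158 and Ki = 0.431/3.158 = 0.136 nM.

0.136 nM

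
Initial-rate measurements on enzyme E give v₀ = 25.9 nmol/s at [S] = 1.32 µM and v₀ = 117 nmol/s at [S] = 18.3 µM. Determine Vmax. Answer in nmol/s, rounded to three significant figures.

161 nmol/s

From v = Vmax[S]/(Km+[S]), each point gives Vmax = v(Km+[S])/[S].
Equating: 25.9(Km+1.32)/1.32 = 117(Km+18.3)/18.3.
19.62·Km + 25.9 = 6.393·Km + 117, so (19.62 − 6.393)·Km = 117 − 25.9.
Km = 91.10/13.23 = 6.89 µM; then Vmax = 25.9(6.89+1.32)/1.32 = 161 nmol/s.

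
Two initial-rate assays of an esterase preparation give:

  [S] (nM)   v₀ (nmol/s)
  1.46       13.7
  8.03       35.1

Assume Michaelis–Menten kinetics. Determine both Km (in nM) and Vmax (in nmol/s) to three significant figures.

From v = Vmax[S]/(Km+[S]), each point gives Vmax = v(Km+[S])/[S].
Equating: 13.7(Km+1.46)/1.46 = 35.1(Km+8.03)/8.03.
9.384·Km + 13.7 = 4.371·Km + 35.1, so (9.384 − 4.371)·Km = 35.1 − 13.7.
Km = 21.40/5.012 = 4.27 nM; then Vmax = 13.7(4.27+1.46)/1.46 = 53.8 nmol/s.

Km = 4.27 nM; Vmax = 53.8 nmol/s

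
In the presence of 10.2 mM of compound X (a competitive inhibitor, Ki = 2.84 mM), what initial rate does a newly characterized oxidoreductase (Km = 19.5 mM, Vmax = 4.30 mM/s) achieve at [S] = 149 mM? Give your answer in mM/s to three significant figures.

2.69 mM/s

α = 1 + [I]/Ki = 1 + 10.2/2.84 = 4.592.
For a competitive inhibitor, Vmax is unchanged and the apparent Km becomes α·Km: Km,app = 89.5 mM, Vmax,app = 4.30 mM/s.
v = Vmax,app·[S]/(Km,app + [S]) = 4.30 × 149/(89.5 + 149) = 2.69 mM/s.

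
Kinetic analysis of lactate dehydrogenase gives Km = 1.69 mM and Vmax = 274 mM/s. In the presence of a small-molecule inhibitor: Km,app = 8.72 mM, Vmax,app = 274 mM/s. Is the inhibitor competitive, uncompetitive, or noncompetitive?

competitive

Km increases (1.69 → 8.72 mM) while Vmax is unchanged — the hallmark of competitive inhibition.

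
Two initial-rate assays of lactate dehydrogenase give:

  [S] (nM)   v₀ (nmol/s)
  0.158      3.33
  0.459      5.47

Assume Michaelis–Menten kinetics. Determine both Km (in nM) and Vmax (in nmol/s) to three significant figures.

From v = Vmax[S]/(Km+[S]), each point gives Vmax = v(Km+[S])/[S].
Equating: 3.33(Km+0.158)/0.158 = 5.47(Km+0.459)/0.459.
21.08·Km + 3.33 = 11.92·Km + 5.47, so (21.08 − 11.92)·Km = 5.47 − 3.33.
Km = 2.140/9.159 = 0.234 nM; then Vmax = 3.33(0.234+0.158)/0.158 = 8.25 nmol/s.

Km = 0.234 nM; Vmax = 8.25 nmol/s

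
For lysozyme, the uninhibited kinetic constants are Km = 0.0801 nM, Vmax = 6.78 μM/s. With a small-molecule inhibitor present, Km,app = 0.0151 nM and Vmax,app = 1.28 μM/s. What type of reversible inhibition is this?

uncompetitive

Both Km and Vmax decrease by the same factor (~5.31-fold) — characteristic of uncompetitive inhibition.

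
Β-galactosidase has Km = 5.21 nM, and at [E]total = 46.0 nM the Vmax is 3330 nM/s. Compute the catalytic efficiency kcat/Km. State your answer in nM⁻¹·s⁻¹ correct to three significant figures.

kcat = Vmax/[E]total = 3330/46.0 = 72.4 s⁻¹.
kcat/Km = 72.4/5.21 = 13.9 nM⁻¹·s⁻¹.

13.9 nM⁻¹·s⁻¹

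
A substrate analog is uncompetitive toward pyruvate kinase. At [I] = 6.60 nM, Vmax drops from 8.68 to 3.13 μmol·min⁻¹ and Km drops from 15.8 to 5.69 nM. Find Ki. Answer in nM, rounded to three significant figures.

3.72 nM

Uncompetitive: Vmax,app = Vmax/α (and Km,app = Km/α) with α = 1 + [I]/Ki.
α = Vmax/Vmax,app = 8.68/3.13 = 2.773.
Ki = [I]/(α − 1) = 6.60/1.773 = 3.72 nM.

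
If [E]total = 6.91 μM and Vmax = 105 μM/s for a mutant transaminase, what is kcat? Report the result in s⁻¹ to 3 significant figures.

15.2 s⁻¹

kcat = Vmax/[E]total = 105 μM/s / 6.91 μM = 15.2 s⁻¹.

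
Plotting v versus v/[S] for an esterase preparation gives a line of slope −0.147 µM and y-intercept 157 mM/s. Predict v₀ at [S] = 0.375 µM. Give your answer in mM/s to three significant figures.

In the Eadie–Hofstee form v = Vmax − Km·(v/[S]), the slope is −Km and the intercept is Vmax, so Km = 0.147 µM and Vmax = 157 mM/s.
v = 157 × 0.375/(0.147 + 0.375) = 113 mM/s.

113 mM/s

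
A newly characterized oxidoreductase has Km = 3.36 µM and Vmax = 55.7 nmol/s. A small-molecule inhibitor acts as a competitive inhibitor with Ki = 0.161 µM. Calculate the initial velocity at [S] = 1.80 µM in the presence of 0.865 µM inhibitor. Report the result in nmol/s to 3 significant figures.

4.32 nmol/s

With α = 1 + [I]/Ki = 1 + 0.865/0.161 = 6.373, the competitive rate law is v = Vmax[S] / (αKm + [S]).
v = 55.7×1.80 / (6.373×3.36 + 1.80) = 100.3/23.21 = 4.32 nmol/s.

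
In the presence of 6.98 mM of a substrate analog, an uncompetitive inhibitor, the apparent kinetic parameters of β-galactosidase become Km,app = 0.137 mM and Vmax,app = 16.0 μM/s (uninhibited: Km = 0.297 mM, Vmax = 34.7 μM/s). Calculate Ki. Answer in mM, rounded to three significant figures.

Uncompetitive: Vmax,app = Vmax/α (and Km,app = Km/α) with α = 1 + [I]/Ki.
α = Vmax/Vmax,app = 34.7/16.0 = 2.169.
Ki = [I]/(α − 1) = 6.98/1.169 = 5.97 mM.

5.97 mM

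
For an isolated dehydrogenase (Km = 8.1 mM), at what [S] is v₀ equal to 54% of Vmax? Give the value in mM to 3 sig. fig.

v/Vmax = [S]/(Km+[S]) = 0.54, so [S] = Km·0.54/(1 − 0.54) = 8.1 × 1.174.
[S] = 9.51 mM.

9.51 mM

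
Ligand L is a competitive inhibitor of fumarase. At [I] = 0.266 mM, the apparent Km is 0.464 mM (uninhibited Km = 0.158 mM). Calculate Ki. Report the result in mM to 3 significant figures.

0.137 mM

Competitive: Km,app = α·Km with α = 1 + [I]/Ki.
α = Km,app/Km = 0.464/0.158 = 2.937.
Since α = 1 + [I]/Ki, [I]/Ki = 2.937 − 1 = 1.937 and Ki = 0.266/1.937 = 0.137 mM.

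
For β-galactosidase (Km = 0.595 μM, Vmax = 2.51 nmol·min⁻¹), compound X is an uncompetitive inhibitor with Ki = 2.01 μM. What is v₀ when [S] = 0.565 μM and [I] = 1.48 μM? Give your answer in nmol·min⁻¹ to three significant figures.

α = 1 + [I]/Ki = 1 + 1.48/2.01 = 1.736.
For an uncompetitive inhibitor, both parameters are divided by α, giving Vmax/α and Km/α: Km,app = 0.343 μM, Vmax,app = 1.45 nmol·min⁻¹.
v = Vmax,app·[S]/(Km,app + [S]) = 1.45 × 0.565/(0.343 + 0.565) = 0.900 nmol·min⁻¹.

0.900 nmol·min⁻¹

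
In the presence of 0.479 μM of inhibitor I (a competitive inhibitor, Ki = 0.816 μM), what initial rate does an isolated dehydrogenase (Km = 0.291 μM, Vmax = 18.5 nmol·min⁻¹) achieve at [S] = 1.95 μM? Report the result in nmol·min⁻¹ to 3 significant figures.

With α = 1 + [I]/Ki = 1 + 0.479/0.816 = 1.587, the competitive rate law is v = Vmax[S] / (αKm + [S]).
v = 18.5×1.95 / (1.587×0.291 + 1.95) = 36.07/2.412 = 15.0 nmol·min⁻¹.

15.0 nmol·min⁻¹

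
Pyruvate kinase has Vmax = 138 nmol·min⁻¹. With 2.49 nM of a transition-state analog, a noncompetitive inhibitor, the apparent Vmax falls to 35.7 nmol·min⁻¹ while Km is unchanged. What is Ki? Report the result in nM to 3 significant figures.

Noncompetitive: Vmax,app = Vmax/α with α = 1 + [I]/Ki.
α = Vmax/Vmax,app = 138/35.7 = 3.866.
Ki = [I]/(α − 1) = 2.49/2.866 = 0.869 nM.

0.869 nM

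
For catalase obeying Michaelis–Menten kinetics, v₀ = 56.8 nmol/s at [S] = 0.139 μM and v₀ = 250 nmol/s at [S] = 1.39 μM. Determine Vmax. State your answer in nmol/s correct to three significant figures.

402 nmol/s

From v = Vmax[S]/(Km+[S]), each point gives Vmax = v(Km+[S])/[S].
Equating: 56.8(Km+0.139)/0.139 = 250(Km+1.39)/1.39.
408.6·Km + 56.8 = 179.9·Km + 250, so (408.6 − 179.9)·Km = 250 − 56.8.
Km = 193.2/228.8 = 0.844 μM; then Vmax = 56.8(0.844+0.139)/0.139 = 402 nmol/s.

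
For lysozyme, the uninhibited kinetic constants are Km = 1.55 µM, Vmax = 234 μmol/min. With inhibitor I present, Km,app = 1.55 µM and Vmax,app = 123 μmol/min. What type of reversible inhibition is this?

noncompetitive

Vmax decreases (234 → 123 μmol/min) while Km is unchanged — pure noncompetitive inhibition.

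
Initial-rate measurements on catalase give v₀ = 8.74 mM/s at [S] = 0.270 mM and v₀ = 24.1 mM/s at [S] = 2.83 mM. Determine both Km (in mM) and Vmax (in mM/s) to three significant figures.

Km = 0.644 mM; Vmax = 29.6 mM/s

In reciprocal form, 1/v = (Km/Vmax)·(1/[S]) + 1/Vmax. The two points give (1/[S], 1/v) = (3.704, 0.1144) and (0.3534, 0.04149).
Slope = (0.1144 − 0.04149)/(3.704 − 0.3534) = 0.02177; intercept = 0.1144 − 0.02177×3.704 = 0.03380.
Vmax = 1/intercept = 29.6 mM/s; Km = slope × Vmax = 0.02177 × 29.6 = 0.644 mM.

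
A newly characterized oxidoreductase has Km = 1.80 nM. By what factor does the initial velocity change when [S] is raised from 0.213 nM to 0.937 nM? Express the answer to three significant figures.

3.24

The fractional saturations are [S]/(Km+[S]) = 0.213/2.013 = 0.1058 and 0.937/2.737 = 0.3423.
v₂/v₁ is just their ratio: 0.3423/0.1058 = 3.24.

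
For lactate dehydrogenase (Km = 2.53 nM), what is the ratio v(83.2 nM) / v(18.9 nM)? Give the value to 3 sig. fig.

1.10

The fractional saturations are [S]/(Km+[S]) = 18.9/21.43 = 0.8819 and 83.2/85.73 = 0.9705.
v₂/v₁ is just their ratio: 0.9705/0.8819 = 1.10.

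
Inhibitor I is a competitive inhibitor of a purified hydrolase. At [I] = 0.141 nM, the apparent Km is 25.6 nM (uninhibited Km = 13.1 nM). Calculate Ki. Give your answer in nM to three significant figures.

0.148 nM

Competitive: Km,app = α·Km with α = 1 + [I]/Ki.
α = Km,app/Km = 25.6/13.1 = 1.954.
Ki = [I]/(α − 1) = 0.141/0.9542 = 0.148 nM.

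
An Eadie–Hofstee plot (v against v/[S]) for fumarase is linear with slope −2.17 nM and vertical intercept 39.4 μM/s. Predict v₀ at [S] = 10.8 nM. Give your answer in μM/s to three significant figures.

32.8 μM/s

In the Eadie–Hofstee form v = Vmax − Km·(v/[S]), the slope is −Km and the intercept is Vmax, so Km = 2.17 nM and Vmax = 39.4 μM/s.
v = 39.4 × 10.8/(2.17 + 10.8) = 32.8 μM/s.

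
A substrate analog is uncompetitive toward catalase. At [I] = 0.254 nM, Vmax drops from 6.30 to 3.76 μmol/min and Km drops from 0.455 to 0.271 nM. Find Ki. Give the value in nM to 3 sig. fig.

0.376 nM

Uncompetitive: Vmax,app = Vmax/α (and Km,app = Km/α) with α = 1 + [I]/Ki.
α = Vmax/Vmax,app = 6.30/3.76 = 1.676.
Since α = 1 + [I]/Ki, [I]/Ki = 1.676 − 1 = 0.6755 and Ki = 0.254/0.6755 = 0.376 nM.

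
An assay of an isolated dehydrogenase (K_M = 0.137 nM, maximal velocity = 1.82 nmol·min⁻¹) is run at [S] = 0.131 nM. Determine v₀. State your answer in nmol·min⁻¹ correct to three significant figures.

[S]/(Km+[S]) = 0.131/0.2680 = 0.4888, the fractional saturation.
v = 0.4888 × Vmax = 0.4888 × 1.82 = 0.890 nmol·min⁻¹.

0.890 nmol·min⁻¹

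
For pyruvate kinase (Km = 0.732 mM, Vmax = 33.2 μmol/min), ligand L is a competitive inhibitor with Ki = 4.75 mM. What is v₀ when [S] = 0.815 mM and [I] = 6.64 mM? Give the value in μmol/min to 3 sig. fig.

α = 1 + [I]/Ki = 1 + 6.64/4.75 = 2.398.
For a competitive inhibitor, Vmax is unchanged and the apparent Km becomes α·Km: Km,app = 1.76 mM, Vmax,app = 33.2 μmol/min.
v = Vmax,app·[S]/(Km,app + [S]) = 33.2 × 0.815/(1.76 + 0.815) = 10.5 μmol/min.

10.5 μmol/min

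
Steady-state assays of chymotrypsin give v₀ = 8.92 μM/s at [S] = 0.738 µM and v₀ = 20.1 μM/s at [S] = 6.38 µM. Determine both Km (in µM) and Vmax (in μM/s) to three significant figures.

Km = 1.25 µM; Vmax = 24.0 μM/s

From v = Vmax[S]/(Km+[S]), each point gives Vmax = v(Km+[S])/[S].
Equating: 8.92(Km+0.738)/0.738 = 20.1(Km+6.38)/6.38.
12.09·Km + 8.92 = 3.150·Km + 20.1, so (12.09 − 3.150)·Km = 20.1 − 8.92.
Km = 11.18/8.936 = 1.25 µM; then Vmax = 8.92(1.25+0.738)/0.738 = 24.0 μM/s.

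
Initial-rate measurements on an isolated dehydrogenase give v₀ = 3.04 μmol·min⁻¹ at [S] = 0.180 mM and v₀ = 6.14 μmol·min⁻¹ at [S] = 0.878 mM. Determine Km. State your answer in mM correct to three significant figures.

0.313 mM

In reciprocal form, 1/v = (Km/Vmax)·(1/[S]) + 1/Vmax. The two points give (1/[S], 1/v) = (5.556, 0.3289) and (1.139, 0.1629).
Slope = (0.3289 − 0.1629)/(5.556 − 1.139) = 0.03760; intercept = 0.3289 − 0.03760×5.556 = 0.1200.
Vmax = 1/intercept = 8.33 μmol·min⁻¹; Km = slope × Vmax = 0.03760 × 8.33 = 0.313 mM.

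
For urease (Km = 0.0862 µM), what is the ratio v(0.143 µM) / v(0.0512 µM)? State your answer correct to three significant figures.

The fractional saturations are [S]/(Km+[S]) = 0.0512/0.1374 = 0.3726 and 0.143/0.2292 = 0.6239.
v₂/v₁ is just their ratio: 0.6239/0.3726 = 1.67.

1.67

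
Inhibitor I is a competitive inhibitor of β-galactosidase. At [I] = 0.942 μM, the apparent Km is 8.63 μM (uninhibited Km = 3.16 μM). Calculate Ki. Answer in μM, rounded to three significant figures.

Competitive: Km,app = α·Km with α = 1 + [I]/Ki.
α = Km,app/Km = 8.63/3.16 = 2.731.
Since α = 1 + [I]/Ki, [I]/Ki = 2.731 − 1 = 1.731 and Ki = 0.942/1.731 = 0.544 μM.

0.544 μM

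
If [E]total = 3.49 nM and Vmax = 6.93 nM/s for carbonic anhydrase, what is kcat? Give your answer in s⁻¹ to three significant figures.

kcat = Vmax/[E]total = 6.93 nM/s / 3.49 nM = 1.99 s⁻¹.

1.99 s⁻¹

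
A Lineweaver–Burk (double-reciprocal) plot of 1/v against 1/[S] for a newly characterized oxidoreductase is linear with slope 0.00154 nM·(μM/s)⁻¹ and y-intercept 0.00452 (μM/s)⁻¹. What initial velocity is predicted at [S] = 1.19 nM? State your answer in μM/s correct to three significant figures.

The y-intercept is 1/Vmax, so Vmax = 1/0.00452 = 221 μM/s.
The slope is Km/Vmax, so Km = 0.00154 × 221 = 0.341 nM.
Then v = 221 × 1.19/(0.341 + 1.19) = 172 μM/s.

172 μM/s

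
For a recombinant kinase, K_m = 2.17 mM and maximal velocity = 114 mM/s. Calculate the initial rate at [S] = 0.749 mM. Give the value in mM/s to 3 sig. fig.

[S]/(Km+[S]) = 0.749/2.919 = 0.2566, the fractional saturation.
v = 0.2566 × Vmax = 0.2566 × 114 = 29.3 mM/s.

29.3 mM/s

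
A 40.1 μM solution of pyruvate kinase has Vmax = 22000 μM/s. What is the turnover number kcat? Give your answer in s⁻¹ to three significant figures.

549 s⁻¹

kcat = Vmax/[E]total = 22000 μM/s / 40.1 μM = 549 s⁻¹.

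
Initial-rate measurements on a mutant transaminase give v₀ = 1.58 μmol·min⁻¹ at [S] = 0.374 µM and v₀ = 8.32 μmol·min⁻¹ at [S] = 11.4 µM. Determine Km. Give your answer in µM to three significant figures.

In reciprocal form, 1/v = (Km/Vmax)·(1/[S]) + 1/Vmax. The two points give (1/[S], 1/v) = (2.674, 0.6329) and (0.08772, 0.1202).
Slope = (0.6329 − 0.1202)/(2.674 − 0.08772) = 0.1983; intercept = 0.6329 − 0.1983×2.674 = 0.1028.
Vmax = 1/intercept = 9.73 μmol·min⁻¹; Km = slope × Vmax = 0.1983 × 9.73 = 1.93 µM.

1.93 µM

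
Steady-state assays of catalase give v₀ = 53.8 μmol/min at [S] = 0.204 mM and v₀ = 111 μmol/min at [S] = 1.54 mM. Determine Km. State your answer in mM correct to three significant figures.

From v = Vmax[S]/(Km+[S]), each point gives Vmax = v(Km+[S])/[S].
Equating: 53.8(Km+0.204)/0.204 = 111(Km+1.54)/1.54.
263.7·Km + 53.8 = 72.08·Km + 111, so (263.7 − 72.08)·Km = 111 − 53.8.
Km = 57.20/191.6 = 0.298 mM; then Vmax = 53.8(0.298+0.204)/0.204 = 133 μmol/min.

0.298 mM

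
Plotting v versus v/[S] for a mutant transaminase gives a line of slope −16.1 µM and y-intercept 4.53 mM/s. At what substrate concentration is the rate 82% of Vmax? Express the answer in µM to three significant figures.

73.3 µM

The Eadie–Hofstee slope gives Km = 16.1 µM (slope = −Km).
v/Vmax = [S]/(Km+[S]) = 0.82 ⇒ [S] = Km·0.82/(1−0.82) = 16.1 × 4.556 = 73.3 µM.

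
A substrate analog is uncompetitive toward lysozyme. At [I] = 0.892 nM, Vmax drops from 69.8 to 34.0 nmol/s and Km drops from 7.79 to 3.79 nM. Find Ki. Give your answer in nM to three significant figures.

0.847 nM

Uncompetitive: Vmax,app = Vmax/α (and Km,app = Km/α) with α = 1 + [I]/Ki.
α = Vmax/Vmax,app = 69.8/34.0 = 2.053.
Since α = 1 + [I]/Ki, [I]/Ki = 2.053 − 1 = 1.053 and Ki = 0.892/1.053 = 0.847 nM.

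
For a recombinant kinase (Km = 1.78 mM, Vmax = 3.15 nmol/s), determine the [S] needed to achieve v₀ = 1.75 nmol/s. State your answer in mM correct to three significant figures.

The required fractional saturation is v/Vmax = 1.75/3.15 = 0.5556.
Then [S]/(Km+[S]) = 0.5556 ⇒ [S] = 1.78 × 0.5556/(1 − 0.5556) = 2.22 mM.

2.22 mM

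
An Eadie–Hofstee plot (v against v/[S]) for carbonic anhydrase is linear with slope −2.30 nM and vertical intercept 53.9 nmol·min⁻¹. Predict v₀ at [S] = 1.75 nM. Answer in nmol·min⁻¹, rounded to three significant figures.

In the Eadie–Hofstee form v = Vmax − Km·(v/[S]), the slope is −Km and the intercept is Vmax, so Km = 2.30 nM and Vmax = 53.9 nmol·min⁻¹.
v = 53.9 × 1.75/(2.30 + 1.75) = 23.3 nmol·min⁻¹.

23.3 nmol·min⁻¹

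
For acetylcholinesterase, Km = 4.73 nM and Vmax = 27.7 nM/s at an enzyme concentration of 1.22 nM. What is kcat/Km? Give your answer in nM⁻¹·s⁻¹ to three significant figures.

4.80 nM⁻¹·s⁻¹

kcat = Vmax/[E]total = 27.7/1.22 = 22.7 s⁻¹.
kcat/Km = 22.7/4.73 = 4.80 nM⁻¹·s⁻¹.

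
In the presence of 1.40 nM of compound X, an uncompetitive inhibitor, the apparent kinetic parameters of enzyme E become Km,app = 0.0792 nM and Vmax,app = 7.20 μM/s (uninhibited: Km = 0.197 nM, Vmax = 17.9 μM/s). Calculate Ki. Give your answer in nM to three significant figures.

0.942 nM

Uncompetitive: Vmax,app = Vmax/α (and Km,app = Km/α) with α = 1 + [I]/Ki.
α = Vmax/Vmax,app = 17.9/7.20 = 2.486.
Since α = 1 + [I]/Ki, [I]/Ki = 2.486 − 1 = 1.486 and Ki = 1.40/1.486 = 0.942 nM.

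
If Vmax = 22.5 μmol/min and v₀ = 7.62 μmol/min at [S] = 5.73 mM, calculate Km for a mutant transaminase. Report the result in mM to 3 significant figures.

11.2 mM

v/Vmax = 7.62/22.5 = 0.3387 = [S]/(Km+[S]).
So Km + [S] = [S]/0.3387 = 16.92 mM, giving Km = 16.92 − 5.73 = 11.2 mM.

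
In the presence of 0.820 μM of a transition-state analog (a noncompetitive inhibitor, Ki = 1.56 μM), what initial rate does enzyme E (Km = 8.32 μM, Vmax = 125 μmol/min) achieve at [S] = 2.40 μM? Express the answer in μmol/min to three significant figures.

18.3 μmol/min

α = 1 + [I]/Ki = 1 + 0.820/1.56 = 1.526.
For a noncompetitive inhibitor, Vmax is reduced to Vmax/α while Km is unchanged: Km,app = 8.32 μM, Vmax,app = 81.9 μmol/min.
v = Vmax,app·[S]/(Km,app + [S]) = 81.9 × 2.40/(8.32 + 2.40) = 18.3 μmol/min.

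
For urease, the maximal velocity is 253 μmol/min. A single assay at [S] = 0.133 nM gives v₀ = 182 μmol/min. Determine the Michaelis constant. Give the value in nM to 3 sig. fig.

From v = Vmax[S]/(Km+[S]), Km = [S](Vmax − v)/v.
Km = 0.133 × (253 − 182) / 182 = 9.443/182 = 0.0519 nM.

0.0519 nM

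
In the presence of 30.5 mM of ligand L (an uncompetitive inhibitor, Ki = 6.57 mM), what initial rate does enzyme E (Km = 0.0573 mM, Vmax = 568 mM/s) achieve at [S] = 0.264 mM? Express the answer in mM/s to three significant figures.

96.9 mM/s

α = 1 + [I]/Ki = 1 + 30.5/6.57 = 5.642.
For an uncompetitive inhibitor, both parameters are divided by α, giving Vmax/α and Km/α: Km,app = 0.0102 mM, Vmax,app = 101 mM/s.
v = Vmax,app·[S]/(Km,app + [S]) = 101 × 0.264/(0.0102 + 0.264) = 96.9 mM/s.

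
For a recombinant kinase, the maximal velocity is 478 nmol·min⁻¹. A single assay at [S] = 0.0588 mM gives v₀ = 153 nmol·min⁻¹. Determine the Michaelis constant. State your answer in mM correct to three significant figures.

0.125 mM

v/Vmax = 153/478 = 0.3201 = [S]/(Km+[S]).
So Km + [S] = [S]/0.3201 = 0.1837 mM, giving Km = 0.1837 − 0.0588 = 0.125 mM.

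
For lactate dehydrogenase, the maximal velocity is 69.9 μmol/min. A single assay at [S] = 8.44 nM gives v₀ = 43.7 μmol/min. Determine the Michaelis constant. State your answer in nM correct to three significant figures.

From v = Vmax[S]/(Km+[S]), Km = [S](Vmax − v)/v.
Km = 8.44 × (69.9 − 43.7) / 43.7 = 221.1/43.7 = 5.06 nM.

5.06 nM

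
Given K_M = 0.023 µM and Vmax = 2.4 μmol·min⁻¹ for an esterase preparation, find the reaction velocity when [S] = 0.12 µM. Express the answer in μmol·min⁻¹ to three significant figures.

[S]/(Km+[S]) = 0.12/0.1430 = 0.8392, the fractional saturation.
v = 0.8392 × Vmax = 0.8392 × 2.4 = 2.01 μmol·min⁻¹.

2.01 μmol·min⁻¹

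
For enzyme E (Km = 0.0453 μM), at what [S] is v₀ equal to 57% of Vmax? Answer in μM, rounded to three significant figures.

v/Vmax = [S]/(Km+[S]) = 0.57, so [S] = Km·0.57/(1 − 0.57) = 0.0453 × 1.326.
[S] = 0.0600 μM.

0.0600 μM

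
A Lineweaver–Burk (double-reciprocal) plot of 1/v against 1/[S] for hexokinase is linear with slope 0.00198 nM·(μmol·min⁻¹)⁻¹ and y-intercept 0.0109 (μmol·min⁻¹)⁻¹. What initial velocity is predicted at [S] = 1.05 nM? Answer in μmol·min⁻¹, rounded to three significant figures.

The y-intercept is 1/Vmax, so Vmax = 1/0.0109 = 91.7 μmol·min⁻¹.
The slope is Km/Vmax, so Km = 0.00198 × 91.7 = 0.182 nM.
Then v = 91.7 × 1.05/(0.182 + 1.05) = 78.2 μmol·min⁻¹.

78.2 μmol·min⁻¹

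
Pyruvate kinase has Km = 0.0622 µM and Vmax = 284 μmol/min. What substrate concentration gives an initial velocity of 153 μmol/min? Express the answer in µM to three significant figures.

0.0726 µM

The required fractional saturation is v/Vmax = 153/284 = 0.5387.
Then [S]/(Km+[S]) = 0.5387 ⇒ [S] = 0.0622 × 0.5387/(1 − 0.5387) = 0.0726 µM.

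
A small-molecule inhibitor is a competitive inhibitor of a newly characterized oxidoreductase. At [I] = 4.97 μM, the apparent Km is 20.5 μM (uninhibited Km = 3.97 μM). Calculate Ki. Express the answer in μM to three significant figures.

Competitive: Km,app = α·Km with α = 1 + [I]/Ki.
α = Km,app/Km = 20.5/3.97 = 5.164.
Since α = 1 + [I]/Ki, [I]/Ki = 5.164 − 1 = 4.164 and Ki = 4.97/4.164 = 1.19 μM.

1.19 μM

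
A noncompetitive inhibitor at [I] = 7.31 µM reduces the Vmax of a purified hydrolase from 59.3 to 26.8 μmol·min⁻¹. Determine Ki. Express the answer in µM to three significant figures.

Noncompetitive: Vmax,app = Vmax/α with α = 1 + [I]/Ki.
α = Vmax/Vmax,app = 59.3/26.8 = 2.213.
Since α = 1 + [I]/Ki, [I]/Ki = 2.213 − 1 = 1.213 and Ki = 7.31/1.213 = 6.03 µM.

6.03 µM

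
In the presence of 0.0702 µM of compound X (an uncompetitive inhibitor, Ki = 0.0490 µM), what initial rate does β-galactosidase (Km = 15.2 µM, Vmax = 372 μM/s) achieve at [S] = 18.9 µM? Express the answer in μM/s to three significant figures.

α = 1 + [I]/Ki = 1 + 0.0702/0.0490 = 2.433.
For an uncompetitive inhibitor, both parameters are divided by α, giving Vmax/α and Km/α: Km,app = 6.25 µM, Vmax,app = 153 μM/s.
v = Vmax,app·[S]/(Km,app + [S]) = 153 × 18.9/(6.25 + 18.9) = 115 μM/s.

115 μM/s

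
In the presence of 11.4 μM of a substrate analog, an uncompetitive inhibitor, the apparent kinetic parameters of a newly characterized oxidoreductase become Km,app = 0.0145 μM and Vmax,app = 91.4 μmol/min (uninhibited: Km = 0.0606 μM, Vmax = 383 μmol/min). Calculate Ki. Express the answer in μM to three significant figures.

3.57 μM

Uncompetitive: Vmax,app = Vmax/α (and Km,app = Km/α) with α = 1 + [I]/Ki.
α = Vmax/Vmax,app = 383/91.4 = 4.190.
Ki = [I]/(α − 1) = 11.4/3.190 = 3.57 μM.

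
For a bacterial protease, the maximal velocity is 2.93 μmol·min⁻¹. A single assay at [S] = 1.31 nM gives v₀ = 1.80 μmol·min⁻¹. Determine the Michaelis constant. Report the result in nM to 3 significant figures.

From v = Vmax[S]/(Km+[S]), Km = [S](Vmax − v)/v.
Km = 1.31 × (2.93 − 1.80) / 1.80 = 1.480/1.80 = 0.822 nM.

0.822 nM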